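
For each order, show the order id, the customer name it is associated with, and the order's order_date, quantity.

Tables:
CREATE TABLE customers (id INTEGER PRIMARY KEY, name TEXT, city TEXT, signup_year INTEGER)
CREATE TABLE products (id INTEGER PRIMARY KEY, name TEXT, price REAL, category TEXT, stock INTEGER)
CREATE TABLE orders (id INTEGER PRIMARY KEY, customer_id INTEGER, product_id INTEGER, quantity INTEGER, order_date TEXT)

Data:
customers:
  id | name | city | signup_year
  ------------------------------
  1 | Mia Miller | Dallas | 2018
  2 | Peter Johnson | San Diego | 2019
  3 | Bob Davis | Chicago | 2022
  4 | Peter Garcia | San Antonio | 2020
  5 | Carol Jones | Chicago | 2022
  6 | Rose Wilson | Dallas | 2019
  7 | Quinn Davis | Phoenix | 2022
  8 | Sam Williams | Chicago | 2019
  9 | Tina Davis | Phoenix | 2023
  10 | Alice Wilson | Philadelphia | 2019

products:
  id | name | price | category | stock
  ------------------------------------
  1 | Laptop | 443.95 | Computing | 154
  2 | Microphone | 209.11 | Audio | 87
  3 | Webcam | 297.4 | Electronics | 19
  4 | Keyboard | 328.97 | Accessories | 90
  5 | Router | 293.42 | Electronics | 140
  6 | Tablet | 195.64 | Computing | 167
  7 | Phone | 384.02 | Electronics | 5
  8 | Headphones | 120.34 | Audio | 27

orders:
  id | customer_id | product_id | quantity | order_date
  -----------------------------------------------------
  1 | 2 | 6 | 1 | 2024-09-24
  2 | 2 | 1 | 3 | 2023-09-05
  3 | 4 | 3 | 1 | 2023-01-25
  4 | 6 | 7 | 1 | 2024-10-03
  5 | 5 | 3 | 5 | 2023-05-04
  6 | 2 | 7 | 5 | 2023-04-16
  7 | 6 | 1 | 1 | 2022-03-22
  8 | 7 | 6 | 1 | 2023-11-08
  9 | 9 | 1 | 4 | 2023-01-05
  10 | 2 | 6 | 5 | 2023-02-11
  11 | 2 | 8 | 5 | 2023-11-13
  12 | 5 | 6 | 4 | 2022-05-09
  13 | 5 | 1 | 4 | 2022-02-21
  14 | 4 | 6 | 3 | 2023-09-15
SELECT c.id, p.name AS customer, c.order_date, c.quantity FROM orders c JOIN customers p ON c.customer_id = p.id

Execution result:
id | customer | order_date | quantity
1 | Peter Johnson | 2024-09-24 | 1
2 | Peter Johnson | 2023-09-05 | 3
3 | Peter Garcia | 2023-01-25 | 1
4 | Rose Wilson | 2024-10-03 | 1
5 | Carol Jones | 2023-05-04 | 5
6 | Peter Johnson | 2023-04-16 | 5
7 | Rose Wilson | 2022-03-22 | 1
8 | Quinn Davis | 2023-11-08 | 1
9 | Tina Davis | 2023-01-05 | 4
10 | Peter Johnson | 2023-02-11 | 5
11 | Peter Johnson | 2023-11-13 | 5
12 | Carol Jones | 2022-05-09 | 4
13 | Carol Jones | 2022-02-21 | 4
14 | Peter Garcia | 2023-09-15 | 3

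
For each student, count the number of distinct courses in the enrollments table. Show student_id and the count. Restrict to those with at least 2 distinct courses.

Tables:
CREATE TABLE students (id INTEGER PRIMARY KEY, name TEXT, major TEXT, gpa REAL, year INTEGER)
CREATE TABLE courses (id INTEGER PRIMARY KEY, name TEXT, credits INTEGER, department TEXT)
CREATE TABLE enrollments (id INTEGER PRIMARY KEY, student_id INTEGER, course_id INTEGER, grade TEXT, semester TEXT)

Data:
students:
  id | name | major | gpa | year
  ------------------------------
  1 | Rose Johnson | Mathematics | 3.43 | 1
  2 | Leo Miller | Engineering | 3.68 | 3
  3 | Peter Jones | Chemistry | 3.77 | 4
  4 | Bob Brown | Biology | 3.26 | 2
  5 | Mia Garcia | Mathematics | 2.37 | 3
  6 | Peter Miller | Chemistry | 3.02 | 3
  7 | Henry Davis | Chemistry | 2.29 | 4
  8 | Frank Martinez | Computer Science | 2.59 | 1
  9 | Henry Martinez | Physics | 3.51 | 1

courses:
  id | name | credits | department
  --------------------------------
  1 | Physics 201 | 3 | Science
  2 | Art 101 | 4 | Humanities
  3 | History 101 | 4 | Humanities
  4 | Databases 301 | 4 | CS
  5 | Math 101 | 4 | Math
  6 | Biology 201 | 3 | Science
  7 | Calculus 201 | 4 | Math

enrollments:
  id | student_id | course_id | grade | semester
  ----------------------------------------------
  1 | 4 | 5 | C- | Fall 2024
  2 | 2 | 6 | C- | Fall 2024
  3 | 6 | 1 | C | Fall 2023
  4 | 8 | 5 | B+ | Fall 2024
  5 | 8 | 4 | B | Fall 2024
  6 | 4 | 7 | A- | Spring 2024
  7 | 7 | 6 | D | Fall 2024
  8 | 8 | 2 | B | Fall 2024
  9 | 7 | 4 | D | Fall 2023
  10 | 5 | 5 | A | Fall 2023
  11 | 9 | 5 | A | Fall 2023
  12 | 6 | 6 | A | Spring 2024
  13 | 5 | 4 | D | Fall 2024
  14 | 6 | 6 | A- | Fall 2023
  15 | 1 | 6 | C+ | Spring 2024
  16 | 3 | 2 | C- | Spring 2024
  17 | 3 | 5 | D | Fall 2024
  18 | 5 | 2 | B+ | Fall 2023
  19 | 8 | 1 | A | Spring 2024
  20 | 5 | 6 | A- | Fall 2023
SELECT student_id, COUNT(DISTINCT course_id) AS distinct_course_count FROM enrollments GROUP BY student_id HAVING COUNT(DISTINCT course_id) >= 2

Execution result:
student_id | distinct_course_count
3 | 2
4 | 2
5 | 4
6 | 2
7 | 2
8 | 4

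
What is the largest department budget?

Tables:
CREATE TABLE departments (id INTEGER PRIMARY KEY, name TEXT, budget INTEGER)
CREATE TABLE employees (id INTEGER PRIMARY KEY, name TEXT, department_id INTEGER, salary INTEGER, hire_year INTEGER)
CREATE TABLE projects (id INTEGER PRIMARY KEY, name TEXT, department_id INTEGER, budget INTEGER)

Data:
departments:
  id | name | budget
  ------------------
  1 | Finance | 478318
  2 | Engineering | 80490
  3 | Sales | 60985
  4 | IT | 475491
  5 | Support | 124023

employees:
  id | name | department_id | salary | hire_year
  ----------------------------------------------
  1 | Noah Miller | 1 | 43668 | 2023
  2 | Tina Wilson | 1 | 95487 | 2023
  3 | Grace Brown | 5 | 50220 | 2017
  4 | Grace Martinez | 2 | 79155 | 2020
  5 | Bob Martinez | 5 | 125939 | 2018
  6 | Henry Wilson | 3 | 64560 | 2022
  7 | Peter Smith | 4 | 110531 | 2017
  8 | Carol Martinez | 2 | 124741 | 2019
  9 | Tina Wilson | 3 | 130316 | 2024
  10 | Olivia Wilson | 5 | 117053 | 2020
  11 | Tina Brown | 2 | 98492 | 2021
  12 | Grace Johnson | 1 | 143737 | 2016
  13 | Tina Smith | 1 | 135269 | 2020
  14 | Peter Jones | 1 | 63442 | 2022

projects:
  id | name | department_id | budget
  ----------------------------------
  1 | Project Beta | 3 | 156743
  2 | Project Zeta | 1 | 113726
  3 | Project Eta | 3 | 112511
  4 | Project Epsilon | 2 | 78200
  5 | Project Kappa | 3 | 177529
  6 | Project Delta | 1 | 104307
SELECT MAX(budget) FROM departments

Execution result:
478318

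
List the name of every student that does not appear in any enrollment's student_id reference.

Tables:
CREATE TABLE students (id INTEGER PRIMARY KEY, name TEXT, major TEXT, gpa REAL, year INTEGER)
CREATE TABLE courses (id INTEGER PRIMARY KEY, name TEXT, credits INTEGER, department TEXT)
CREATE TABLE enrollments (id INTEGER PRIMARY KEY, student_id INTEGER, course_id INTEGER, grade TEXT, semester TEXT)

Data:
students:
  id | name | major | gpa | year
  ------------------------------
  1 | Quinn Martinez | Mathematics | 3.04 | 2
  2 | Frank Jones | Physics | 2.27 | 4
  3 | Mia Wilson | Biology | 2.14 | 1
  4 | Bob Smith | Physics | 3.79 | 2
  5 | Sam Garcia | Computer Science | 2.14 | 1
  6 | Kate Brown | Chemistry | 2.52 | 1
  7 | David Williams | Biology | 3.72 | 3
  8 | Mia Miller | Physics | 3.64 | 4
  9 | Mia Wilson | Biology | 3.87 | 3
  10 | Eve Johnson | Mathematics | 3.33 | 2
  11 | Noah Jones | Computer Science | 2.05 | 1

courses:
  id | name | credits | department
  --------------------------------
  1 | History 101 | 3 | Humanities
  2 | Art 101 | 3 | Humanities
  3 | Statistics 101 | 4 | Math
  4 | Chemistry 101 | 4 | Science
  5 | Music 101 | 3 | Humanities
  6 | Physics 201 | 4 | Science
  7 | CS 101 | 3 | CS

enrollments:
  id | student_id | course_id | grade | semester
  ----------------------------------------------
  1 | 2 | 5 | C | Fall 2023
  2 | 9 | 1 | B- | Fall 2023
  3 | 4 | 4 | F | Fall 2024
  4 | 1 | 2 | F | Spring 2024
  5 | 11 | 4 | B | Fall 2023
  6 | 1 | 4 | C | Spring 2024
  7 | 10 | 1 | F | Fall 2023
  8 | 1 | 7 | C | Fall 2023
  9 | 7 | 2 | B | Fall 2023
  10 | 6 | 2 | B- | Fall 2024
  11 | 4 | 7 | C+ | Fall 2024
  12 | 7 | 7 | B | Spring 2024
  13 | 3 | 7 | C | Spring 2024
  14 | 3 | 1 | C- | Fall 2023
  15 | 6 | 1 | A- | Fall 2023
SELECT p.name FROM students p LEFT JOIN enrollments c ON c.student_id = p.id WHERE c.id IS NULL

Execution result:
name
Sam Garcia
Mia Miller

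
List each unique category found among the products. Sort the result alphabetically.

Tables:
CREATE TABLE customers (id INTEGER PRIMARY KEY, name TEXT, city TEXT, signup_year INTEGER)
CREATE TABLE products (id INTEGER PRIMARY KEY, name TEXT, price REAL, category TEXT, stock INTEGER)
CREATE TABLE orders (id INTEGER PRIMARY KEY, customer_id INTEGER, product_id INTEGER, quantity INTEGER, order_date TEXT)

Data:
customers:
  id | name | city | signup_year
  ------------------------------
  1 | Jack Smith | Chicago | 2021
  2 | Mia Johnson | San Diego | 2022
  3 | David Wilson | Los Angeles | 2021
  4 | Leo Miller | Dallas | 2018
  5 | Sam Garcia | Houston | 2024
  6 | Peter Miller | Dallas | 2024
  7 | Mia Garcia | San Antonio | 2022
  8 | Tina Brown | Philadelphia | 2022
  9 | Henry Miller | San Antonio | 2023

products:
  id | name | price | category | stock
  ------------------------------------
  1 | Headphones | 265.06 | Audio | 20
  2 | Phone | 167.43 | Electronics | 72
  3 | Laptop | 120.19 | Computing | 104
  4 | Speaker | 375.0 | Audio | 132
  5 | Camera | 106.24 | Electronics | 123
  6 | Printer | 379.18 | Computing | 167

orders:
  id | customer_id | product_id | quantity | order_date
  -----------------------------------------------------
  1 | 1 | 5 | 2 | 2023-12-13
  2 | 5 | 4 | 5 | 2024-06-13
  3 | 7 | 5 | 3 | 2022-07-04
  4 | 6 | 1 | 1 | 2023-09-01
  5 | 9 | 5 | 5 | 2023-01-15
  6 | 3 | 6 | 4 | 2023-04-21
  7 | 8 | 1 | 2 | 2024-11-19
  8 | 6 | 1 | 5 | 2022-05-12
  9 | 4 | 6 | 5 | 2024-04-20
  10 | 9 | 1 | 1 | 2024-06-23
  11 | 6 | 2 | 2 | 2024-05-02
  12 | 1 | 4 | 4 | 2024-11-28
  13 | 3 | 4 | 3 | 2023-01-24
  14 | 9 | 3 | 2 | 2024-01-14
SELECT DISTINCT category FROM products ORDER BY category

Execution result:
category
Audio
Computing
Electronics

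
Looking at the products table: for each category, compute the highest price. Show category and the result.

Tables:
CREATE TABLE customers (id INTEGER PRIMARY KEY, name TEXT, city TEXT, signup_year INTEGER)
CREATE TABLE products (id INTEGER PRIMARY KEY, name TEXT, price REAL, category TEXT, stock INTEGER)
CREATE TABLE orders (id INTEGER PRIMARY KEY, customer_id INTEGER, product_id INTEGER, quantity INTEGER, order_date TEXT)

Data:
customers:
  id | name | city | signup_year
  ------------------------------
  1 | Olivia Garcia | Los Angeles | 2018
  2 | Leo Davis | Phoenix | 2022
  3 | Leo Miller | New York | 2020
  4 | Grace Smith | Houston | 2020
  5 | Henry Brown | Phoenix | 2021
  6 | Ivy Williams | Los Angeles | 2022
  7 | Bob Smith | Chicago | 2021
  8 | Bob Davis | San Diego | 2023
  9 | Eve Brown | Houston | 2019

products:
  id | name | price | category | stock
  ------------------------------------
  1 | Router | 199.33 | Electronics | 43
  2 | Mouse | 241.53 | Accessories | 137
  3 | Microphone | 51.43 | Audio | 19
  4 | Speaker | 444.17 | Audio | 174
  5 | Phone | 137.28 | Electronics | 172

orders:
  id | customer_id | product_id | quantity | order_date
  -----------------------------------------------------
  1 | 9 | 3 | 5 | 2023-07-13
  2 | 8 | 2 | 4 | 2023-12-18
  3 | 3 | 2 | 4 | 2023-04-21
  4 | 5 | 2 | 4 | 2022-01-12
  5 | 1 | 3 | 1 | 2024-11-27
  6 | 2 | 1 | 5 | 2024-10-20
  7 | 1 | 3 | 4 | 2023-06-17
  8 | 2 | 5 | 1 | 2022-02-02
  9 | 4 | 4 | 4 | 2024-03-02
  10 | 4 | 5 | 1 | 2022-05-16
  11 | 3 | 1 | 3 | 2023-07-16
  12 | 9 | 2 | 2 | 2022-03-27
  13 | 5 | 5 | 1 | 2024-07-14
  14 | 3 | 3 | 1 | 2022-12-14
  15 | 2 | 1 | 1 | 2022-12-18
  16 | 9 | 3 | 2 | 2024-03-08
SELECT category, MAX(price) AS max_price FROM products GROUP BY category

Execution result:
category | max_price
Accessories | 241.53
Audio | 444.17
Electronics | 199.33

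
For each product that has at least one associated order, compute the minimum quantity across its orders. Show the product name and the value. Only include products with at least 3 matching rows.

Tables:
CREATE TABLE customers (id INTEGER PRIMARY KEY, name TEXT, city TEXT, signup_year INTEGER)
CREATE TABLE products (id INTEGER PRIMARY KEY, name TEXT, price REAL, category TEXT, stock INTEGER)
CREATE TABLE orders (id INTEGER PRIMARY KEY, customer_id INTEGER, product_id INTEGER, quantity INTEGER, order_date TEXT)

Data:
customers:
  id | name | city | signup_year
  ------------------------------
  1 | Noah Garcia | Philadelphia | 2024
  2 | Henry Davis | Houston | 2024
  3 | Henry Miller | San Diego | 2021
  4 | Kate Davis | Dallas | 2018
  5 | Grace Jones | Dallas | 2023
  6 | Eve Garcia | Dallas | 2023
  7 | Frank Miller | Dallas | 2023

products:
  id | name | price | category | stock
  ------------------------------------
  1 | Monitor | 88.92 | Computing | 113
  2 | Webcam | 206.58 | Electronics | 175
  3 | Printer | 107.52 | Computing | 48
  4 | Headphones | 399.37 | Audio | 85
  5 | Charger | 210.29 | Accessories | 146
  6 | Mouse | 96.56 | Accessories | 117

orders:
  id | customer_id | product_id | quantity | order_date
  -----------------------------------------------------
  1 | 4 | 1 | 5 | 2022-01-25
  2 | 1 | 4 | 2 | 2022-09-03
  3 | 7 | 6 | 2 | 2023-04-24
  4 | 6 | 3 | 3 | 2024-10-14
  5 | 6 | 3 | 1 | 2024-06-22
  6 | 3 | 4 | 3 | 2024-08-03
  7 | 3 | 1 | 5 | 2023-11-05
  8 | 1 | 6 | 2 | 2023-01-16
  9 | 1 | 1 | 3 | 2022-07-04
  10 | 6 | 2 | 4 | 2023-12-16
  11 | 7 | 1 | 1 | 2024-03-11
SELECT p.name, MIN(c.quantity) AS min_quantity FROM orders c JOIN products p ON c.product_id = p.id GROUP BY p.id, p.name HAVING COUNT(*) >= 3

Execution result:
name | min_quantity
Monitor | 1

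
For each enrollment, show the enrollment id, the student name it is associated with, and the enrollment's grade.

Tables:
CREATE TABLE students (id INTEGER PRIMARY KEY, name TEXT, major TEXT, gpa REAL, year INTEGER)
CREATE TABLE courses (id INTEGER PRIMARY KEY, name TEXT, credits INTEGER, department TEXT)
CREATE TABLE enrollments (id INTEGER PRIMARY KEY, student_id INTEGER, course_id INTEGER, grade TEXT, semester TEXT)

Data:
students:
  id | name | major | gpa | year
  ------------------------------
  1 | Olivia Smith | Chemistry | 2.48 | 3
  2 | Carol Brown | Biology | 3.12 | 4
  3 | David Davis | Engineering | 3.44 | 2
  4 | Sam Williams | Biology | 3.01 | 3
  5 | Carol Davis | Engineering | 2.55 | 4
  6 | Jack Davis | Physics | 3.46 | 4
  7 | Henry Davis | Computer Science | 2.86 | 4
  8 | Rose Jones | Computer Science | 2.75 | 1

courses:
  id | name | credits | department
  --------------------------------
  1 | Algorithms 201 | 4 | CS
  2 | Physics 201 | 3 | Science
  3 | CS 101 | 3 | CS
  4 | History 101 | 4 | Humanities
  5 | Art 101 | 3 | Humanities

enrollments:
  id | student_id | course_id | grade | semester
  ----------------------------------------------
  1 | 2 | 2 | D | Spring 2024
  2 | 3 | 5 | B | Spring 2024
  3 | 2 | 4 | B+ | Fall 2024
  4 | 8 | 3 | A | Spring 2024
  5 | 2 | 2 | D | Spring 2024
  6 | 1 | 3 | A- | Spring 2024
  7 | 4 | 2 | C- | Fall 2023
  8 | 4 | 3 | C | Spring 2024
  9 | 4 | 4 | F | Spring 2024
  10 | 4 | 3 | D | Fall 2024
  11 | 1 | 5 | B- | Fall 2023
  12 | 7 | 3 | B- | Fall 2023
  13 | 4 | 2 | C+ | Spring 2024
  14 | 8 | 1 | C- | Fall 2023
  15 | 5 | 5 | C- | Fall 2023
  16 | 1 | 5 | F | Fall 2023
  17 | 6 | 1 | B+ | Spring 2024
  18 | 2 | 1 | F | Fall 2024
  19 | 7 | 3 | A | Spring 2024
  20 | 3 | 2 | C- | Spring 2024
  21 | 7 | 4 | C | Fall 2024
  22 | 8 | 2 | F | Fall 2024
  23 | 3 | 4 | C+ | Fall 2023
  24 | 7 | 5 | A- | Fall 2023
SELECT c.id, p.name AS student, c.grade FROM enrollments c JOIN students p ON c.student_id = p.id

Execution result:
id | student | grade
1 | Carol Brown | D
2 | David Davis | B
3 | Carol Brown | B+
4 | Rose Jones | A
5 | Carol Brown | D
6 | Olivia Smith | A-
7 | Sam Williams | C-
8 | Sam Williams | C
9 | Sam Williams | F
10 | Sam Williams | D
11 | Olivia Smith | B-
12 | Henry Davis | B-
13 | Sam Williams | C+
14 | Rose Jones | C-
15 | Carol Davis | C-
16 | Olivia Smith | F
17 | Jack Davis | B+
18 | Carol Brown | F
19 | Henry Davis | A
20 | David Davis | C-
21 | Henry Davis | C
22 | Rose Jones | F
23 | David Davis | C+
24 | Henry Davis | A-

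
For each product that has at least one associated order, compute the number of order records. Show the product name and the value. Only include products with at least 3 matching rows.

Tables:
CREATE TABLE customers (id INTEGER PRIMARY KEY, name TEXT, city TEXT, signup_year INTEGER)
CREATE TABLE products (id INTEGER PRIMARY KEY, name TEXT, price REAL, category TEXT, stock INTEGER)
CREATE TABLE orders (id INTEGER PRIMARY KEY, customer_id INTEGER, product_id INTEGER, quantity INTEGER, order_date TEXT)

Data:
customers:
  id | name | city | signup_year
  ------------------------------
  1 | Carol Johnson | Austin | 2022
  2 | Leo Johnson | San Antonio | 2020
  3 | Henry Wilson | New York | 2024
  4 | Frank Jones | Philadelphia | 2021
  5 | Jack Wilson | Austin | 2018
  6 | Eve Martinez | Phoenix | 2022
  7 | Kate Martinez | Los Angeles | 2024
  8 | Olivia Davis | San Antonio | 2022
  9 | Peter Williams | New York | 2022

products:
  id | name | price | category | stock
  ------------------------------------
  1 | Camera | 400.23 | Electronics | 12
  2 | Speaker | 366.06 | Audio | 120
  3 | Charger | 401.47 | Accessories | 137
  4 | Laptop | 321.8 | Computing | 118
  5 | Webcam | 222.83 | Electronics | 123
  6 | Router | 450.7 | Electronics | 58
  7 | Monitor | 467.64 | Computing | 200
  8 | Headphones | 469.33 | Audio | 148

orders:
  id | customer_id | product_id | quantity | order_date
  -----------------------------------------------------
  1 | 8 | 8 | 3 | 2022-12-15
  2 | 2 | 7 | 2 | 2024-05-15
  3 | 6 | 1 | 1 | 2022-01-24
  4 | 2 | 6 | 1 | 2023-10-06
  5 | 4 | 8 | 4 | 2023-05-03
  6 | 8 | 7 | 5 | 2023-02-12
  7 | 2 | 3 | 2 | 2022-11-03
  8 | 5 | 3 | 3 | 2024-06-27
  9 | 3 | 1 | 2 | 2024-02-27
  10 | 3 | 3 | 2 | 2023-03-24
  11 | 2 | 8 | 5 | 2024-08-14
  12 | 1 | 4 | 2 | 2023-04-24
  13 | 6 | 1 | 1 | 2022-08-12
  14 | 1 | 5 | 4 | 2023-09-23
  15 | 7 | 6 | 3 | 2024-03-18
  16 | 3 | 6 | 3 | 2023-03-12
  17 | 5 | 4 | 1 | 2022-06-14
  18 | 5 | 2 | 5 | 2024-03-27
SELECT p.name, COUNT(*) AS n FROM orders c JOIN products p ON c.product_id = p.id GROUP BY p.id, p.name HAVING COUNT(*) >= 3

Execution result:
name | n
Camera | 3
Charger | 3
Router | 3
Headphones | 3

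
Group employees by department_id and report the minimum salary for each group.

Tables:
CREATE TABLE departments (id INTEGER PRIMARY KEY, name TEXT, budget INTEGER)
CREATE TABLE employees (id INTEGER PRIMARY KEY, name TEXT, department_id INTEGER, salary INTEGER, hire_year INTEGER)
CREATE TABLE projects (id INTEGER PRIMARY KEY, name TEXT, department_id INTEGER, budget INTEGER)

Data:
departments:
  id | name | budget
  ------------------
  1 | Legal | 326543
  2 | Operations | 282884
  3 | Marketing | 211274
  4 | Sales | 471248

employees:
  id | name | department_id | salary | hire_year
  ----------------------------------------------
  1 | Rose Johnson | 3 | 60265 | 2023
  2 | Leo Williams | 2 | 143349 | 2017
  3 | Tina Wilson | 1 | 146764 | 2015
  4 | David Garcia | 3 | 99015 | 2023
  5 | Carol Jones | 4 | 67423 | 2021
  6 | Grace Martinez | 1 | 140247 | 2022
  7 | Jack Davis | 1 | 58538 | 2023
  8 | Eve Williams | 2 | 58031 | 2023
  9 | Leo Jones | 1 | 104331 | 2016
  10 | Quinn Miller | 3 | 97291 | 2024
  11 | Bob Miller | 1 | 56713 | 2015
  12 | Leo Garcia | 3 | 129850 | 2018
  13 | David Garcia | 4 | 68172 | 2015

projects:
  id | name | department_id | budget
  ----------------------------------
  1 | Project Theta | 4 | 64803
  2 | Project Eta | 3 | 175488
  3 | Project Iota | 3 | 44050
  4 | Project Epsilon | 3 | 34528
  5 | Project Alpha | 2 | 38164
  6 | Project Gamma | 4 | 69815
SELECT department_id, MIN(salary) AS min_salary FROM employees GROUP BY department_id

Execution result:
department_id | min_salary
1 | 56713
2 | 58031
3 | 60265
4 | 67423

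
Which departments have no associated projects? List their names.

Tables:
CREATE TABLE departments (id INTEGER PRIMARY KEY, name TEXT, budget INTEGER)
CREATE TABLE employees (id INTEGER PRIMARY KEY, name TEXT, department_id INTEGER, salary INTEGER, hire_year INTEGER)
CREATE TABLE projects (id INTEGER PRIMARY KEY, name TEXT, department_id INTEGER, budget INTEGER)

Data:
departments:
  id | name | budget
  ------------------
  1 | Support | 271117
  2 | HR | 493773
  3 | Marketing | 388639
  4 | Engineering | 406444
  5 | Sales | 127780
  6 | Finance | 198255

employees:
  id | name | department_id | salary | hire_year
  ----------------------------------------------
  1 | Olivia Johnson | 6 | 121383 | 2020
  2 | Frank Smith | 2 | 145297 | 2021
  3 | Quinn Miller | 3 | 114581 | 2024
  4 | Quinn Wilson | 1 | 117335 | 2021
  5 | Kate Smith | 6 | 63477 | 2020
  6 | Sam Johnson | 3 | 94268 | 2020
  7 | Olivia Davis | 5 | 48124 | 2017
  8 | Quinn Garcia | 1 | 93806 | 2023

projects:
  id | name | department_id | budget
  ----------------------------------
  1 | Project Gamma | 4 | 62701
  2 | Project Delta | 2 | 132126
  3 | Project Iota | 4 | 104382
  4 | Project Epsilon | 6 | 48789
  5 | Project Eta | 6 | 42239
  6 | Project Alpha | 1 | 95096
SELECT p.name FROM departments p LEFT JOIN projects c ON c.department_id = p.id WHERE c.id IS NULL

Execution result:
name
Marketing
Sales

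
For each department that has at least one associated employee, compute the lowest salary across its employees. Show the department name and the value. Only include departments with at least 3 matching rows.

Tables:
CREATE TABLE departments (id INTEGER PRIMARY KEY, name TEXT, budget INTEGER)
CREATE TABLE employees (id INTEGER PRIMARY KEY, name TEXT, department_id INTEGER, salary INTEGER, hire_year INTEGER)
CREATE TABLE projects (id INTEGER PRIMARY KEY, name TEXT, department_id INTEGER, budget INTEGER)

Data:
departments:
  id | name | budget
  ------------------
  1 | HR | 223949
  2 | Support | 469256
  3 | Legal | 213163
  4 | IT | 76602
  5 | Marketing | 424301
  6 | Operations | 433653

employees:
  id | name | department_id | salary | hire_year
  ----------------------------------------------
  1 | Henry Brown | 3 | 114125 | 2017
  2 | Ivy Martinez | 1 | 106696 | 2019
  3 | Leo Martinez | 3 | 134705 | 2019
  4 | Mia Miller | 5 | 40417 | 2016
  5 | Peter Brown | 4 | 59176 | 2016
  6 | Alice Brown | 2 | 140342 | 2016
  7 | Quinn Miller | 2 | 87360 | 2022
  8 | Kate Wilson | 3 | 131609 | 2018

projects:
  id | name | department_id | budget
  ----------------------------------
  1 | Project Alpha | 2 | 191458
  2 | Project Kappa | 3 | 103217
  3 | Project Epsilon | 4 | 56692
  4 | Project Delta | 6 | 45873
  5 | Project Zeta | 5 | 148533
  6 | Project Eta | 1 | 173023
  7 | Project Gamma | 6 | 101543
SELECT p.name, MIN(c.salary) AS min_salary FROM employees c JOIN departments p ON c.department_id = p.id GROUP BY p.id, p.name HAVING COUNT(*) >= 3

Execution result:
name | min_salary
Legal | 114125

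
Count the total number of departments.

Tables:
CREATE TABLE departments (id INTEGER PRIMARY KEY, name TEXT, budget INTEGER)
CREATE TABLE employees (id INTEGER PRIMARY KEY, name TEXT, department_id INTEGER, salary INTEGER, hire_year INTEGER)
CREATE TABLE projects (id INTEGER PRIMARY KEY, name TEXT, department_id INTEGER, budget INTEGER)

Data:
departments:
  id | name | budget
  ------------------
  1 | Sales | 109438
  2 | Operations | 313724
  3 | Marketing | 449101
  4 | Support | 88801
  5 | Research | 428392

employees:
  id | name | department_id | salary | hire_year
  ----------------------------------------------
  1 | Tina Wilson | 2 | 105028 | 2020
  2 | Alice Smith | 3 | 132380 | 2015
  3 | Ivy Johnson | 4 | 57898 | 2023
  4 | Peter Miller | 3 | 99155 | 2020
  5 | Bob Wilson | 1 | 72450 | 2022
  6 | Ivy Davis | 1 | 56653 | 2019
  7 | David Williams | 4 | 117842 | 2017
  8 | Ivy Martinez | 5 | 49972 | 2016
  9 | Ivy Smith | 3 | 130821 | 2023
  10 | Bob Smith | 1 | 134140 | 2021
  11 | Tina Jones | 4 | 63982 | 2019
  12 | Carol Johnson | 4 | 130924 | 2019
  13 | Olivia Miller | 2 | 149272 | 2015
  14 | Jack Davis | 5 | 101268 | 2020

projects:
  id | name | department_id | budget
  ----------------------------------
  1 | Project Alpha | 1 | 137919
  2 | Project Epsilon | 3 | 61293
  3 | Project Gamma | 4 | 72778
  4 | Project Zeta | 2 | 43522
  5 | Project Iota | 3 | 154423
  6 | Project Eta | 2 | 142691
SELECT COUNT(*) FROM departments

Execution result:
5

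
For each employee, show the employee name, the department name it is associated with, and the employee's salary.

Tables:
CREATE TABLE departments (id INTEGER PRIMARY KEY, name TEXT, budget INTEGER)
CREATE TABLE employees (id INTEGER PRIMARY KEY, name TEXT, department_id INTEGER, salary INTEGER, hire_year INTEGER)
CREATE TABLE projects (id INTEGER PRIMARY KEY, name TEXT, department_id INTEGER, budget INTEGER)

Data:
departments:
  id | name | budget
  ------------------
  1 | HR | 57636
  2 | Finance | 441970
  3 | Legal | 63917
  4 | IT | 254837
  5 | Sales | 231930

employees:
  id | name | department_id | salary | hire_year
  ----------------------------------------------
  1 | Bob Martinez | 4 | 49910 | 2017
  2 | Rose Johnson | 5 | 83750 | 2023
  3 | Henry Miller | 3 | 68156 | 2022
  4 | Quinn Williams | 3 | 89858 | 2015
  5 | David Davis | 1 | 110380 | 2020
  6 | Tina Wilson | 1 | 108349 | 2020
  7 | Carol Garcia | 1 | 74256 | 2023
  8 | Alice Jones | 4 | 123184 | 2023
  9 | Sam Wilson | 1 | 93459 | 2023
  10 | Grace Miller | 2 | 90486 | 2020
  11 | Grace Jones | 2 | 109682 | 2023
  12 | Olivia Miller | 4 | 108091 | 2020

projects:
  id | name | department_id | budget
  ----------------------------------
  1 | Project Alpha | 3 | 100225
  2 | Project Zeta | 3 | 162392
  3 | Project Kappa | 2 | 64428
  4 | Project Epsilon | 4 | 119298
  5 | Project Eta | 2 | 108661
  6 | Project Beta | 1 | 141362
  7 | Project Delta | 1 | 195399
SELECT c.name, p.name AS department, c.salary FROM employees c JOIN departments p ON c.department_id = p.id

Execution result:
name | department | salary
Bob Martinez | IT | 49910
Rose Johnson | Sales | 83750
Henry Miller | Legal | 68156
Quinn Williams | Legal | 89858
David Davis | HR | 110380
Tina Wilson | HR | 108349
Carol Garcia | HR | 74256
Alice Jones | IT | 123184
Sam Wilson | HR | 93459
Grace Miller | Finance | 90486
Grace Jones | Finance | 109682
Olivia Miller | IT | 108091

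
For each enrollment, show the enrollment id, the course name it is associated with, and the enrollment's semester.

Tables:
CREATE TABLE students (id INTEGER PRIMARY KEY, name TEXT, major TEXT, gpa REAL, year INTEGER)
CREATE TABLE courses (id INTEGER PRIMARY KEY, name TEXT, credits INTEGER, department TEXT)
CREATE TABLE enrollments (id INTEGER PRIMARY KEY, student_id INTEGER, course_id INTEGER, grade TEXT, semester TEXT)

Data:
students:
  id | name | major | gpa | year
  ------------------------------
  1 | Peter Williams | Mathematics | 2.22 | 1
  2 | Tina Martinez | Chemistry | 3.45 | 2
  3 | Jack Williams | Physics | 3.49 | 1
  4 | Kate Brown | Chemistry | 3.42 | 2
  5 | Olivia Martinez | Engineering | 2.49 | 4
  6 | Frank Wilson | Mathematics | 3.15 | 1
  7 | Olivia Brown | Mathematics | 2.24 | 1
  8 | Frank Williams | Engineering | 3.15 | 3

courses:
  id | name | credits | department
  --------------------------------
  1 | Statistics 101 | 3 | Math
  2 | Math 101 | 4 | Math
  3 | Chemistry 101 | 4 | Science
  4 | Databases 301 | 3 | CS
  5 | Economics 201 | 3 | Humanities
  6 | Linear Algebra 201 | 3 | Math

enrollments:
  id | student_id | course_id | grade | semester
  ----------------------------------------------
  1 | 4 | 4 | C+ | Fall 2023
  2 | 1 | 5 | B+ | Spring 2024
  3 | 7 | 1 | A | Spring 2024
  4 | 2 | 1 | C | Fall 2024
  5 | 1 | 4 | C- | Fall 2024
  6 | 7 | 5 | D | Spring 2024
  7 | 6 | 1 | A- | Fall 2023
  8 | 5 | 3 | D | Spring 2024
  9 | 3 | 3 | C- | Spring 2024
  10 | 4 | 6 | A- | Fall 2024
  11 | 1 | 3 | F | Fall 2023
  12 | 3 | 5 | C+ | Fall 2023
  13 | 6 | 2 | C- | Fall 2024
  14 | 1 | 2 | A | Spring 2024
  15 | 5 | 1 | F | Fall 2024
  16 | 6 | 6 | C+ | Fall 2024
SELECT c.id, p.name AS course, c.semester FROM enrollments c JOIN courses p ON c.course_id = p.id

Execution result:
id | course | semester
1 | Databases 301 | Fall 2023
2 | Economics 201 | Spring 2024
3 | Statistics 101 | Spring 2024
4 | Statistics 101 | Fall 2024
5 | Databases 301 | Fall 2024
6 | Economics 201 | Spring 2024
7 | Statistics 101 | Fall 2023
8 | Chemistry 101 | Spring 2024
9 | Chemistry 101 | Spring 2024
10 | Linear Algebra 201 | Fall 2024
11 | Chemistry 101 | Fall 2023
12 | Economics 201 | Fall 2023
13 | Math 101 | Fall 2024
14 | Math 101 | Spring 2024
15 | Statistics 101 | Fall 2024
16 | Linear Algebra 201 | Fall 2024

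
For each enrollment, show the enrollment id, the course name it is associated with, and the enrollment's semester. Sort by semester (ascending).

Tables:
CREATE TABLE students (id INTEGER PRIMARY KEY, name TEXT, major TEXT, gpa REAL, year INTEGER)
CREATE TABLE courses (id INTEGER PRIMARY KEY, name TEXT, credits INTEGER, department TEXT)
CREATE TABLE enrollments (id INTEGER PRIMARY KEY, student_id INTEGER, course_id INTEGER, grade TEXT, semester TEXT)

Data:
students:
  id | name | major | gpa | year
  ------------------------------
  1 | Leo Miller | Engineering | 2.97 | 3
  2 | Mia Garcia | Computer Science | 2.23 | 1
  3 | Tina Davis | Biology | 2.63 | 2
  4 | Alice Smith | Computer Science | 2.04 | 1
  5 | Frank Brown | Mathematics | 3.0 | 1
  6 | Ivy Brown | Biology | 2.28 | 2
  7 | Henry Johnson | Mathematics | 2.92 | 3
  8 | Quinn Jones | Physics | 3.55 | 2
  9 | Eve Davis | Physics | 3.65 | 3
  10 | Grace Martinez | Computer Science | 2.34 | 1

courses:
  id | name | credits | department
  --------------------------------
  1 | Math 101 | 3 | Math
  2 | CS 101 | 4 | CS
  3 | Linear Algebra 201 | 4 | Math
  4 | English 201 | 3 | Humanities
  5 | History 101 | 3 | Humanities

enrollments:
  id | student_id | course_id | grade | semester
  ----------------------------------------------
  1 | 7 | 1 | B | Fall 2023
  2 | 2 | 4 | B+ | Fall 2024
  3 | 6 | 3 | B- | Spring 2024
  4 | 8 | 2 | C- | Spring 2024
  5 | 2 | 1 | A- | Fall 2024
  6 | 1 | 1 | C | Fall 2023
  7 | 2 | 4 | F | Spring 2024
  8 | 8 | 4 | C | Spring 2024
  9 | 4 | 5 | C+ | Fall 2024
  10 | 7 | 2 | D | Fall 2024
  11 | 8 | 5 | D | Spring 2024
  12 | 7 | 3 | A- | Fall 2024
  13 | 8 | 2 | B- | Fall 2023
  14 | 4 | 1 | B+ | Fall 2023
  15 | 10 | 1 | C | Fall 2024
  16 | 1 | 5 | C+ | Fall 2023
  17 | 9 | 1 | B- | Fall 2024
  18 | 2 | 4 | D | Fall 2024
SELECT c.id, p.name AS course, c.semester FROM enrollments c JOIN courses p ON c.course_id = p.id ORDER BY c.semester ASC

Execution result:
id | course | semester
1 | Math 101 | Fall 2023
6 | Math 101 | Fall 2023
13 | CS 101 | Fall 2023
14 | Math 101 | Fall 2023
16 | History 101 | Fall 2023
2 | English 201 | Fall 2024
5 | Math 101 | Fall 2024
9 | History 101 | Fall 2024
10 | CS 101 | Fall 2024
12 | Linear Algebra 201 | Fall 2024
15 | Math 101 | Fall 2024
17 | Math 101 | Fall 2024
18 | English 201 | Fall 2024
3 | Linear Algebra 201 | Spring 2024
4 | CS 101 | Spring 2024
7 | English 201 | Spring 2024
8 | English 201 | Spring 2024
11 | History 101 | Spring 2024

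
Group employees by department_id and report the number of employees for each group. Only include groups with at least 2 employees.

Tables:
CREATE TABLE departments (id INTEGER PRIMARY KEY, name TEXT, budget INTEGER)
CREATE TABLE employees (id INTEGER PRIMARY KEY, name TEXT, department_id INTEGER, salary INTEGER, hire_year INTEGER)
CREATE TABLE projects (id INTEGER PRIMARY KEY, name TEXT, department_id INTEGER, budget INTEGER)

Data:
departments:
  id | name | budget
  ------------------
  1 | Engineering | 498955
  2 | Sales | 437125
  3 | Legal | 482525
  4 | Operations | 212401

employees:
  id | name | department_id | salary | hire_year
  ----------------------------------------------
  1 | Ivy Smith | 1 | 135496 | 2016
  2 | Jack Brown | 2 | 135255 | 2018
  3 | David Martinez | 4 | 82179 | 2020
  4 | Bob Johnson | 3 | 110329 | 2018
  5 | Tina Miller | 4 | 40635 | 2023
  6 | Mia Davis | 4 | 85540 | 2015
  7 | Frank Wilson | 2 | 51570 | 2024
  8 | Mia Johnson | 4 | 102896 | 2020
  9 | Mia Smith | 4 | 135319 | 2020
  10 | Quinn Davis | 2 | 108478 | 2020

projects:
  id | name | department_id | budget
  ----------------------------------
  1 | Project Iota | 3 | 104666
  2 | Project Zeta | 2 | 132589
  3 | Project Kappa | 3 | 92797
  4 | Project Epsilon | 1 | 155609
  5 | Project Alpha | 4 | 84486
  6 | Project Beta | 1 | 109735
SELECT department_id, COUNT(*) AS n FROM employees GROUP BY department_id HAVING COUNT(*) >= 2

Execution result:
department_id | n
2 | 3
4 | 5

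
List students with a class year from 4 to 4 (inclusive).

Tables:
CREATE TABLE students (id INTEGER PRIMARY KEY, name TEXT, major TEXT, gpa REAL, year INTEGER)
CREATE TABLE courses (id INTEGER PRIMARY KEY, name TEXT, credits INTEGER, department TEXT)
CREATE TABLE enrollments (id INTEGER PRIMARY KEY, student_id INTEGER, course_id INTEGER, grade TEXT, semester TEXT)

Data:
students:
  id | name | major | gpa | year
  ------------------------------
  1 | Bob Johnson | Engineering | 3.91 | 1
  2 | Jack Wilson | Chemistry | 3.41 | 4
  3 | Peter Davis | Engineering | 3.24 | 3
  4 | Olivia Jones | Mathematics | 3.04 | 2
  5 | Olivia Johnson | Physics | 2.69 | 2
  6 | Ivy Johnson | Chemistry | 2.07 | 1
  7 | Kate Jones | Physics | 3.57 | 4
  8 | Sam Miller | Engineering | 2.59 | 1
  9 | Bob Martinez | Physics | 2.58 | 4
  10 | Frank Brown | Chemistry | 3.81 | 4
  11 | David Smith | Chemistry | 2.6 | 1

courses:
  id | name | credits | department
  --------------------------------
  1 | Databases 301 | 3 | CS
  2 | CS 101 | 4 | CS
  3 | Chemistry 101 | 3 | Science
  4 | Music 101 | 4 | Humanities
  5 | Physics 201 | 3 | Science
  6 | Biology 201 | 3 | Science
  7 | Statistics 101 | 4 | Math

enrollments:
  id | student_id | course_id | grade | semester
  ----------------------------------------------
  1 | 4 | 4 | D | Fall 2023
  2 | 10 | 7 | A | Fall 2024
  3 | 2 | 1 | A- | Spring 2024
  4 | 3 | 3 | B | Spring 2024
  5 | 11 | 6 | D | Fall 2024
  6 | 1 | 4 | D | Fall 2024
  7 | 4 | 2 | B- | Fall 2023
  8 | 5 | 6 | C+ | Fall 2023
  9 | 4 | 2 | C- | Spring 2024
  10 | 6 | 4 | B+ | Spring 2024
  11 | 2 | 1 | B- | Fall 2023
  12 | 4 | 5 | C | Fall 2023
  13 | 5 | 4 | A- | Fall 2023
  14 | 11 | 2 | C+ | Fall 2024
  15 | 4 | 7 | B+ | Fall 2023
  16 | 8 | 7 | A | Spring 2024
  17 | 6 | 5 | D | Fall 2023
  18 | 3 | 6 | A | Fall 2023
SELECT name, year FROM students WHERE year BETWEEN 4 AND 4

Execution result:
name | year
Jack Wilson | 4
Kate Jones | 4
Bob Martinez | 4
Frank Brown | 4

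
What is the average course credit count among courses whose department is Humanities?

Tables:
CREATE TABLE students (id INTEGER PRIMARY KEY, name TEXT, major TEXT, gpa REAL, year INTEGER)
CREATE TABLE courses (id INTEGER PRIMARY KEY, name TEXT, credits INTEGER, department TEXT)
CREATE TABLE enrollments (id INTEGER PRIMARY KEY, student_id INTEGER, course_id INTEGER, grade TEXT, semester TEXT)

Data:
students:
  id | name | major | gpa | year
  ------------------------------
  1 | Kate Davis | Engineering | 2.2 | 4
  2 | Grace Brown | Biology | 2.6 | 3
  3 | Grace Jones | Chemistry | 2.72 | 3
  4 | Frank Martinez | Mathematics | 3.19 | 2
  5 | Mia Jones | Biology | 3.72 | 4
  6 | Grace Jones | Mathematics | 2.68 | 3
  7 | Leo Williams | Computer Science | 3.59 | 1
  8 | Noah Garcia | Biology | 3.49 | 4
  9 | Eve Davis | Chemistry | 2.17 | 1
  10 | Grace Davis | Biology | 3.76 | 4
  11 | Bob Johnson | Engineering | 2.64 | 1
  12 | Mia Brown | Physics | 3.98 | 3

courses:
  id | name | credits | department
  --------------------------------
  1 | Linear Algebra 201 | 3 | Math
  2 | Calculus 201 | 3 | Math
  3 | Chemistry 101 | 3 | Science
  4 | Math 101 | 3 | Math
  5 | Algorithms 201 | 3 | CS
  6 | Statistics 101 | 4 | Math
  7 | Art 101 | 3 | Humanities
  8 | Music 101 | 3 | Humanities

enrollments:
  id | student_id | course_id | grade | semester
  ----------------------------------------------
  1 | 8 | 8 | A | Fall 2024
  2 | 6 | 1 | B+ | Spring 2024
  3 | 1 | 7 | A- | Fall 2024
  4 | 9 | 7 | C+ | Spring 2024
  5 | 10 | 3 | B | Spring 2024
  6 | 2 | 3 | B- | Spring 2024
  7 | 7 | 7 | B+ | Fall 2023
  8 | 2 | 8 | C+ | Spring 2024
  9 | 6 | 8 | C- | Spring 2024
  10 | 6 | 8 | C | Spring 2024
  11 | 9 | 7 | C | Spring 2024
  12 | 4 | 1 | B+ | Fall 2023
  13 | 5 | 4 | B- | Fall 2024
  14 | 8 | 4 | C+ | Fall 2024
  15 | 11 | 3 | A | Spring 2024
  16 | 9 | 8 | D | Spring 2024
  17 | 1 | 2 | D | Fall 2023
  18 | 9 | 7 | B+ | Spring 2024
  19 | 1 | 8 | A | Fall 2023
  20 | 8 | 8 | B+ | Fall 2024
SELECT AVG(credits) FROM courses WHERE department = 'Humanities'

Execution result:
3.00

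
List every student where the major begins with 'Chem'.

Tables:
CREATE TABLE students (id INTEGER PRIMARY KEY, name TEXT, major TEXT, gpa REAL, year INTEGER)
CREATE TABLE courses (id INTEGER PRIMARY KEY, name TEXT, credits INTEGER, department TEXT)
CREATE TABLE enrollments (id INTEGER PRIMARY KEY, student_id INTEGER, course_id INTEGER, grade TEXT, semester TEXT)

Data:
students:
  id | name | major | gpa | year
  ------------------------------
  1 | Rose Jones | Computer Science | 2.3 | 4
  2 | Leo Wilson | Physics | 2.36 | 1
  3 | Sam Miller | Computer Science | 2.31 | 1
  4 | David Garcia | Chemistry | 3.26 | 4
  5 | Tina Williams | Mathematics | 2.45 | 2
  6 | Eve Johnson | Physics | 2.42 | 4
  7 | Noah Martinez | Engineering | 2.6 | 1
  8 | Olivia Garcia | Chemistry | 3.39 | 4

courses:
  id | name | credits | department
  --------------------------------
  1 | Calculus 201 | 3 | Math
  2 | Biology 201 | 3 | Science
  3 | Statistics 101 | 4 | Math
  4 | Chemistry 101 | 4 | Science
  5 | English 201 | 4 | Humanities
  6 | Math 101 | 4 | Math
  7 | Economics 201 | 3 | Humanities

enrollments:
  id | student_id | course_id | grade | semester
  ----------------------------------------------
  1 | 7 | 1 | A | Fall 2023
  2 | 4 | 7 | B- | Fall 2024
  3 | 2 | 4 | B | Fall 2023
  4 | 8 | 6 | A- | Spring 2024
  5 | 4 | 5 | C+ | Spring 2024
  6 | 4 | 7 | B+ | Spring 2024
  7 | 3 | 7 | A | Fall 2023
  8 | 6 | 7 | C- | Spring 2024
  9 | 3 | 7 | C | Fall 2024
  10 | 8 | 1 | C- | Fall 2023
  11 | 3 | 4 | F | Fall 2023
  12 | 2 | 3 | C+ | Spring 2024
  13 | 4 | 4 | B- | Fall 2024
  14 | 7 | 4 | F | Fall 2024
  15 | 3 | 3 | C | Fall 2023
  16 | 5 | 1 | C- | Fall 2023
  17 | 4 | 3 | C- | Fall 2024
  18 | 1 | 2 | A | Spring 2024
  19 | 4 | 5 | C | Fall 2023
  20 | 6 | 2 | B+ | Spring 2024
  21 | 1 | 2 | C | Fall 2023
SELECT name, major FROM students WHERE major LIKE 'Chem%'

Execution result:
name | major
David Garcia | Chemistry
Olivia Garcia | Chemistry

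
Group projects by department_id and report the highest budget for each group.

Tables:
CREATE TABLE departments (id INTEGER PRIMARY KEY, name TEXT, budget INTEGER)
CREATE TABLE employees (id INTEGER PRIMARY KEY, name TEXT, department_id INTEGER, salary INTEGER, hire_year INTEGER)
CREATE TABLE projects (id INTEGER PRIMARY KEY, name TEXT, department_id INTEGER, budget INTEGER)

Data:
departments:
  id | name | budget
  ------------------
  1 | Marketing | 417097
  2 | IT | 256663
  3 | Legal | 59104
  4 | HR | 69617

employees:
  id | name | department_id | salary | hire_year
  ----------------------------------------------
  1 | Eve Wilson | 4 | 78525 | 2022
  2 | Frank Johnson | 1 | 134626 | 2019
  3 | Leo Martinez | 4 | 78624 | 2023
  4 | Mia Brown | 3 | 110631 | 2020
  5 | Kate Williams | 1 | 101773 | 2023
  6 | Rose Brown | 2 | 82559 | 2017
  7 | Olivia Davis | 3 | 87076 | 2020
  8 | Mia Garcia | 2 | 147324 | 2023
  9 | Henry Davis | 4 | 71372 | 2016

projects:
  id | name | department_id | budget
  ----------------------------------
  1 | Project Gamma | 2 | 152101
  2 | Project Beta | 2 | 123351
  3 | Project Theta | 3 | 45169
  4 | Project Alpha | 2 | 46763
SELECT department_id, MAX(budget) AS max_budget FROM projects GROUP BY department_id

Execution result:
department_id | max_budget
2 | 152101
3 | 45169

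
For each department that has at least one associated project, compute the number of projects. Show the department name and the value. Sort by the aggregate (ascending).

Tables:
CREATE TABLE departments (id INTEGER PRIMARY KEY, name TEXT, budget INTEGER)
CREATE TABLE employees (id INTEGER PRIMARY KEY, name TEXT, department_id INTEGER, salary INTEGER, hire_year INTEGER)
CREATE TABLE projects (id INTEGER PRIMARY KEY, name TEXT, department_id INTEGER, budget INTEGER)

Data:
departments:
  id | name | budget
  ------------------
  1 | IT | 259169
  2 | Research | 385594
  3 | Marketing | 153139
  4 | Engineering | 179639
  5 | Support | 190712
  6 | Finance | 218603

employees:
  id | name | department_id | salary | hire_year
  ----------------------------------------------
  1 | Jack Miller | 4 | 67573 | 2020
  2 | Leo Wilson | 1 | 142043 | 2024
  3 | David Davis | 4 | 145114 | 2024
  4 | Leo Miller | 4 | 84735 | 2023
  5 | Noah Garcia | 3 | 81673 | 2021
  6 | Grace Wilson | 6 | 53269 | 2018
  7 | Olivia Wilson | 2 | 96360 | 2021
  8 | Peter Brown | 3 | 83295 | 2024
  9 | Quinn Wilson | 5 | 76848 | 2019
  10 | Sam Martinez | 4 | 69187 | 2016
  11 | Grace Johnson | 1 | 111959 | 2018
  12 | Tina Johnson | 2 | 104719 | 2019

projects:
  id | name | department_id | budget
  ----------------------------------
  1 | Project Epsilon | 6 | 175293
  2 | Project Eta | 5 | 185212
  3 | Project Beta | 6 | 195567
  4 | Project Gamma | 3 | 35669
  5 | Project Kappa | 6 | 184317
SELECT p.name, COUNT(*) AS n FROM projects c JOIN departments p ON c.department_id = p.id GROUP BY p.id, p.name ORDER BY n ASC

Execution result:
name | n
Marketing | 1
Support | 1
Finance | 3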